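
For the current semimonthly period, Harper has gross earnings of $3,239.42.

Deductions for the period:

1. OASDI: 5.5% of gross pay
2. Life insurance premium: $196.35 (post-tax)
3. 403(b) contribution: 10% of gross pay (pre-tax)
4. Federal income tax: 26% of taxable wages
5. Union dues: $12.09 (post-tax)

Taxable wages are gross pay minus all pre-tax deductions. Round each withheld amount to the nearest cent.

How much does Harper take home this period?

$1,770.85

403(b) contribution: $3,239.42 × 0.1 = $323.94
Taxable wages = $3,239.42 − $323.94 = $2,915.48
Federal income tax: $2,915.48 × 0.26 = $758.02
OASDI: $3,239.42 × 0.055 = $178.17
Union dues: $12.09
Life insurance premium: $196.35
Total deductions = $323.94 + $758.02 + $178.17 + $12.09 + $196.35 = $1,468.57
Net pay = $3,239.42 − $1,468.57 = $1,770.85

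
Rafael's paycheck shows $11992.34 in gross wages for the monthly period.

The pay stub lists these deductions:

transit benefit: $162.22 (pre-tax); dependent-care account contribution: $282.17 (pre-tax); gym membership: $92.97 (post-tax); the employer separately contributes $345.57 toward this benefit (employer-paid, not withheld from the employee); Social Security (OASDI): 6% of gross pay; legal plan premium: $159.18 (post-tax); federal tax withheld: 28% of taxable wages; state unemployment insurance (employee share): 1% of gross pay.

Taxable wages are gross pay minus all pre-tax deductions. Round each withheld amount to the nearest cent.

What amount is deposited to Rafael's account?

$7222.91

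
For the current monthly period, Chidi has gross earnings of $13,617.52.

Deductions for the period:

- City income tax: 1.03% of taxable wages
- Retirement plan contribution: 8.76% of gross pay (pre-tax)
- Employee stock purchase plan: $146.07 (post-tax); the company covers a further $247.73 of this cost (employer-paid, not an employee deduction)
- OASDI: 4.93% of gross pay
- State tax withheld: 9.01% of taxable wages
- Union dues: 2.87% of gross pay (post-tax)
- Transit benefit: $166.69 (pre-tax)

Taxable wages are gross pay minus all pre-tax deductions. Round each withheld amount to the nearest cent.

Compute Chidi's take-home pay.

$9,819.01

Transit benefit: $166.69
Retirement plan contribution: $13,617.52 × 0.0876 = $1,192.89
Pre-tax total = $166.69 + $1,192.89 = $1,359.58
Taxable wages = $13,617.52 − $1,359.58 = $12,257.94
City income tax: $12,257.94 × 0.0103 = $126.26
State tax withheld: $12,257.94 × 0.0901 = $1,104.44
OASDI: $13,617.52 × 0.0493 = $671.34
Employee stock purchase plan: $146.07
Union dues: $13,617.52 × 0.0287 = $390.82
(Employer's $247.73 toward employee stock purchase plan is not withheld from the employee.)
Total deductions = $166.69 + $1,192.89 + $126.26 + $1,104.44 + $671.34 + $146.07 + $390.82 = $3,798.51
Net pay = $13,617.52 − $3,798.51 = $9,819.01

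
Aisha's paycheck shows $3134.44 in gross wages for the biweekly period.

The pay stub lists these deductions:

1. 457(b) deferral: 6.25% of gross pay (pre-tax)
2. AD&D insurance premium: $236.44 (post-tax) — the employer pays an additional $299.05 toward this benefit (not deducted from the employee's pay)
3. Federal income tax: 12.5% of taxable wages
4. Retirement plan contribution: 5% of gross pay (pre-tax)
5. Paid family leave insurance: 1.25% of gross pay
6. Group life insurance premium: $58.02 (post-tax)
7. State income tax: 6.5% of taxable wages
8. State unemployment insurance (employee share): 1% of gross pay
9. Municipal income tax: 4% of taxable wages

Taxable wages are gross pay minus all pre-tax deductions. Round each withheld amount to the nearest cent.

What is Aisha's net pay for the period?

$1777.02

457(b) deferral: $3134.44 × 0.0625 = $195.90
Retirement plan contribution: $3134.44 × 0.05 = $156.72
Pre-tax total = $195.90 + $156.72 = $352.62
Taxable wages = $3134.44 − $352.62 = $2781.82
State income tax: $2781.82 × 0.065 = $180.82
Federal income tax: $2781.82 × 0.125 = $347.73
Municipal income tax: $2781.82 × 0.04 = $111.27
State unemployment insurance (employee share): $3134.44 × 0.01 = $31.34
Paid family leave insurance: $3134.44 × 0.0125 = $39.18
Group life insurance premium: $58.02
AD&D insurance premium: $236.44
(Employer's $299.05 toward AD&D insurance premium is not withheld from the employee.)
Total deductions = $195.90 + $156.72 + $180.82 + $347.73 + $111.27 + $31.34 + $39.18 + $58.02 + $236.44 = $1357.42
Net pay = $3134.44 − $1357.42 = $1777.02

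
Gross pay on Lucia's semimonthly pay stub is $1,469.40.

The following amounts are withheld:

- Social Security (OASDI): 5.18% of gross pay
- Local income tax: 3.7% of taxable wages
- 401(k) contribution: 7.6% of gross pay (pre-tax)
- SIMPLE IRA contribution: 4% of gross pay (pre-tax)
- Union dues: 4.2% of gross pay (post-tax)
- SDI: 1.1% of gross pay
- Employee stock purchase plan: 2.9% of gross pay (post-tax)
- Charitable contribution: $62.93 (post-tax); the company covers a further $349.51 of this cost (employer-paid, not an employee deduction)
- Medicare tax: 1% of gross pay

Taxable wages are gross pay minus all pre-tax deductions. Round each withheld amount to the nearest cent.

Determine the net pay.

$976.68

SIMPLE IRA contribution: $1,469.40 × 0.04 = $58.78
401(k) contribution: $1,469.40 × 0.076 = $111.67
Pre-tax total = $58.78 + $111.67 = $170.45
Taxable wages = $1,469.40 − $170.45 = $1,298.95
Local income tax: $1,298.95 × 0.037 = $48.06
Medicare tax: $1,469.40 × 0.01 = $14.69
Social Security (OASDI): $1,469.40 × 0.0518 = $76.11
SDI: $1,469.40 × 0.011 = $16.16
Employee stock purchase plan: $1,469.40 × 0.029 = $42.61
Union dues: $1,469.40 × 0.042 = $61.71
Charitable contribution: $62.93
(Employer's $349.51 toward charitable contribution is not withheld from the employee.)
Total deductions = $58.78 + $111.67 + $48.06 + $14.69 + $76.11 + $16.16 + $42.61 + $61.71 + $62.93 = $492.72
Net pay = $1,469.40 − $492.72 = $976.68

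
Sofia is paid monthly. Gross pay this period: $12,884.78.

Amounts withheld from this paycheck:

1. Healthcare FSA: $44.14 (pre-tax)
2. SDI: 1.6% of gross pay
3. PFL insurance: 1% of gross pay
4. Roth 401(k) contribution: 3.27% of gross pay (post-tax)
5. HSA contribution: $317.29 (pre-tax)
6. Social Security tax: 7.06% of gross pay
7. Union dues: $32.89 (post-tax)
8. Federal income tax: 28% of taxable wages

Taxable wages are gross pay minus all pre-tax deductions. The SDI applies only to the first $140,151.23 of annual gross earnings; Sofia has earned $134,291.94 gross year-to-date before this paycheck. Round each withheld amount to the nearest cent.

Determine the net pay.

Healthcare FSA: $44.14
HSA contribution: $317.29
Pre-tax total = $44.14 + $317.29 = $361.43
Taxable wages = $12,884.78 − $361.43 = $12,523.35
Federal income tax: $12,523.35 × 0.28 = $3,506.54
PFL insurance: $12,884.78 × 0.01 = $128.85
SDI: only $140,151.23 − $134,291.94 = $5,859.29 of this check is subject → $5,859.29 × 0.016 = $93.75
Social Security tax: $12,884.78 × 0.0706 = $909.67
Union dues: $32.89
Roth 401(k) contribution: $12,884.78 × 0.0327 = $421.33
Total deductions = $44.14 + $317.29 + $3,506.54 + $128.85 + $93.75 + $909.67 + $32.89 + $421.33 = $5,454.46
Net pay = $12,884.78 − $5,454.46 = $7,430.32

$7,430.32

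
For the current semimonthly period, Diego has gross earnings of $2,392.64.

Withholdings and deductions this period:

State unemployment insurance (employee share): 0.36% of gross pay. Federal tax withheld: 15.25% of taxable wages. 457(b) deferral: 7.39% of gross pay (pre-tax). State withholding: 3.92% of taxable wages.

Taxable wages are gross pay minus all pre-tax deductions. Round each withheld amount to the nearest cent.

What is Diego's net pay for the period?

$1,782.44

457(b) deferral: $2,392.64 × 0.0739 = $176.82
Taxable wages = $2,392.64 − $176.82 = $2,215.82
State withholding: $2,215.82 × 0.0392 = $86.86
Federal tax withheld: $2,215.82 × 0.1525 = $337.91
State unemployment insurance (employee share): $2,392.64 × 0.0036 = $8.61
Total deductions = $176.82 + $86.86 + $337.91 + $8.61 = $610.20
Net pay = $2,392.64 − $610.20 = $1,782.44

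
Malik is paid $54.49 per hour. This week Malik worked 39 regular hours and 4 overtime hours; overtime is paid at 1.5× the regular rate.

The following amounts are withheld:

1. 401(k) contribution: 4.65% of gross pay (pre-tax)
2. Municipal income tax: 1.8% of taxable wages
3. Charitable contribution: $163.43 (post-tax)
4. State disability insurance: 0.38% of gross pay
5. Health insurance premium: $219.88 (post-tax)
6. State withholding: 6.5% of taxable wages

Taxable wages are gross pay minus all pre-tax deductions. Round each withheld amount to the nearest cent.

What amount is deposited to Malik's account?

$1,751.35

Regular pay: 39 × $54.49 = $2,125.11
Overtime pay: 4 × $54.49 × 1.5 = $326.94
Gross pay = $2,125.11 + $326.94 = $2,452.05
401(k) contribution: $2,452.05 × 0.0465 = $114.02
Taxable wages = $2,452.05 − $114.02 = $2,338.03
State withholding: $2,338.03 × 0.065 = $151.97
Municipal income tax: $2,338.03 × 0.018 = $42.08
State disability insurance: $2,452.05 × 0.0038 = $9.32
Health insurance premium: $219.88
Charitable contribution: $163.43
Total deductions = $114.02 + $151.97 + $42.08 + $9.32 + $219.88 + $163.43 = $700.70
Net pay = $2,452.05 − $700.70 = $1,751.35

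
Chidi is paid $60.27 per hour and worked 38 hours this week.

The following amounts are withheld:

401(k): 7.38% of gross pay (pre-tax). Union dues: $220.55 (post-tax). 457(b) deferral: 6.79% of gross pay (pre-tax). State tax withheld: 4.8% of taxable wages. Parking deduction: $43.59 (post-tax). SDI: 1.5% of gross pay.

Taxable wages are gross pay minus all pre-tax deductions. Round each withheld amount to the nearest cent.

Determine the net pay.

Gross pay: 38 × $60.27 = $2,290.26
401(k): $2,290.26 × 0.0738 = $169.02
457(b) deferral: $2,290.26 × 0.0679 = $155.51
Pre-tax total = $169.02 + $155.51 = $324.53
Taxable wages = $2,290.26 − $324.53 = $1,965.73
State tax withheld: $1,965.73 × 0.048 = $94.36
SDI: $2,290.26 × 0.015 = $34.35
Union dues: $220.55
Parking deduction: $43.59
Total deductions = $169.02 + $155.51 + $94.36 + $34.35 + $220.55 + $43.59 = $717.38
Net pay = $2,290.26 − $717.38 = $1,572.88

$1,572.88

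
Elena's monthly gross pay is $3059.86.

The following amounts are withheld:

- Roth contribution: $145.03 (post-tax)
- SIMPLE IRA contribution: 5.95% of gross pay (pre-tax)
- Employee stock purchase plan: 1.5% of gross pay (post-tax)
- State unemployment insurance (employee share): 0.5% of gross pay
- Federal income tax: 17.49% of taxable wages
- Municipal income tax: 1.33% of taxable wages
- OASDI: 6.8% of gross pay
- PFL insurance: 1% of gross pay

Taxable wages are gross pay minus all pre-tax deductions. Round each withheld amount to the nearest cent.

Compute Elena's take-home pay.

$1891.30

SIMPLE IRA contribution: $3059.86 × 0.0595 = $182.06
Taxable wages = $3059.86 − $182.06 = $2877.80
Federal income tax: $2877.80 × 0.1749 = $503.33
Municipal income tax: $2877.80 × 0.0133 = $38.27
State unemployment insurance (employee share): $3059.86 × 0.005 = $15.30
OASDI: $3059.86 × 0.068 = $208.07
PFL insurance: $3059.86 × 0.01 = $30.60
Employee stock purchase plan: $3059.86 × 0.015 = $45.90
Roth contribution: $145.03
Total deductions = $182.06 + $503.33 + $38.27 + $15.30 + $208.07 + $30.60 + $45.90 + $145.03 = $1168.56
Net pay = $3059.86 − $1168.56 = $1891.30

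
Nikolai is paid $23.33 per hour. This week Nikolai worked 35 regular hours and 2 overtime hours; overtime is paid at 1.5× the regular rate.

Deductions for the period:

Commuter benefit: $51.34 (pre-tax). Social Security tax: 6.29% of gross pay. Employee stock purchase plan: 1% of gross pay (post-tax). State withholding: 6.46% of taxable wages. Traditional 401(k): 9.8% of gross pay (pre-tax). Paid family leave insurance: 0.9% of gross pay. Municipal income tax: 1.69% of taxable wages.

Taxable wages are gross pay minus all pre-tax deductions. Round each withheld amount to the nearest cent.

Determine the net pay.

$614.72

Regular pay: 35 × $23.33 = $816.55
Overtime pay: 2 × $23.33 × 1.5 = $69.99
Gross pay = $816.55 + $69.99 = $886.54
Commuter benefit: $51.34
Traditional 401(k): $886.54 × 0.098 = $86.88
Pre-tax total = $51.34 + $86.88 = $138.22
Taxable wages = $886.54 − $138.22 = $748.32
State withholding: $748.32 × 0.0646 = $48.34
Municipal income tax: $748.32 × 0.0169 = $12.65
Social Security tax: $886.54 × 0.0629 = $55.76
Paid family leave insurance: $886.54 × 0.009 = $7.98
Employee stock purchase plan: $886.54 × 0.01 = $8.87
Total deductions = $51.34 + $86.88 + $48.34 + $12.65 + $55.76 + $7.98 + $8.87 = $271.82
Net pay = $886.54 − $271.82 = $614.72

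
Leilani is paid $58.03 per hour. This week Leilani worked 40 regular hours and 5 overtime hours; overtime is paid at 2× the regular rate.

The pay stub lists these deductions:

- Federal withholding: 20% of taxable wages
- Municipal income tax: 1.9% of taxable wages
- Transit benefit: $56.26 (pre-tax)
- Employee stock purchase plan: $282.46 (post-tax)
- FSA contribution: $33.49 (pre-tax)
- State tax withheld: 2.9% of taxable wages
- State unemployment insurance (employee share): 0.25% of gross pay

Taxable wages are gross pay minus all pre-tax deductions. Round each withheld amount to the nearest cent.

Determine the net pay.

Regular pay: 40 × $58.03 = $2,321.20
Overtime pay: 5 × $58.03 × 2 = $580.30
Gross pay = $2,321.20 + $580.30 = $2,901.50
FSA contribution: $33.49
Transit benefit: $56.26
Pre-tax total = $33.49 + $56.26 = $89.75
Taxable wages = $2,901.50 − $89.75 = $2,811.75
State tax withheld: $2,811.75 × 0.029 = $81.54
Municipal income tax: $2,811.75 × 0.019 = $53.42
Federal withholding: $2,811.75 × 0.2 = $562.35
State unemployment insurance (employee share): $2,901.50 × 0.0025 = $7.25
Employee stock purchase plan: $282.46
Total deductions = $33.49 + $56.26 + $81.54 + $53.42 + $562.35 + $7.25 + $282.46 = $1,076.77
Net pay = $2,901.50 − $1,076.77 = $1,824.73

$1,824.73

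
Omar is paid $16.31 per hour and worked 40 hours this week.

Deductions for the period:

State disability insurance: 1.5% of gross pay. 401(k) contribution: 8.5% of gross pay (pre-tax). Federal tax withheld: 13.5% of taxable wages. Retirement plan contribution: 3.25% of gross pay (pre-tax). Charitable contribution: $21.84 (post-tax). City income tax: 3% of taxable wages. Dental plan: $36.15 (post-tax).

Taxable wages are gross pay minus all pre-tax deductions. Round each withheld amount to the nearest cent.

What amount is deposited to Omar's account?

Gross pay: 40 × $16.31 = $652.40
Retirement plan contribution: $652.40 × 0.0325 = $21.20
401(k) contribution: $652.40 × 0.085 = $55.45
Pre-tax total = $21.20 + $55.45 = $76.65
Taxable wages = $652.40 − $76.65 = $575.75
Federal tax withheld: $575.75 × 0.135 = $77.73
City income tax: $575.75 × 0.03 = $17.27
State disability insurance: $652.40 × 0.015 = $9.79
Dental plan: $36.15
Charitable contribution: $21.84
Total deductions = $21.20 + $55.45 + $77.73 + $17.27 + $9.79 + $36.15 + $21.84 = $239.43
Net pay = $652.40 − $239.43 = $412.97

$412.97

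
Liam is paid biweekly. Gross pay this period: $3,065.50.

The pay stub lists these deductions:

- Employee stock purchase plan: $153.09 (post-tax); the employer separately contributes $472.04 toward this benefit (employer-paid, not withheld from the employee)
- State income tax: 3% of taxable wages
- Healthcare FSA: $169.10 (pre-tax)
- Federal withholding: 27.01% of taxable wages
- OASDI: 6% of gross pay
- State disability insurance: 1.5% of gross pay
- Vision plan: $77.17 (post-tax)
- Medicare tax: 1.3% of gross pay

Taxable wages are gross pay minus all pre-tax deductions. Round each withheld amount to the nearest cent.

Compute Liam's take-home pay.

$1,527.17

Healthcare FSA: $169.10
Taxable wages = $3,065.50 − $169.10 = $2,896.40
Federal withholding: $2,896.40 × 0.2701 = $782.32
State income tax: $2,896.40 × 0.03 = $86.89
Medicare tax: $3,065.50 × 0.013 = $39.85
OASDI: $3,065.50 × 0.06 = $183.93
State disability insurance: $3,065.50 × 0.015 = $45.98
Vision plan: $77.17
Employee stock purchase plan: $153.09
(Employer's $472.04 toward employee stock purchase plan is not withheld from the employee.)
Total deductions = $169.10 + $782.32 + $86.89 + $39.85 + $183.93 + $45.98 + $77.17 + $153.09 = $1,538.33
Net pay = $3,065.50 − $1,538.33 = $1,527.17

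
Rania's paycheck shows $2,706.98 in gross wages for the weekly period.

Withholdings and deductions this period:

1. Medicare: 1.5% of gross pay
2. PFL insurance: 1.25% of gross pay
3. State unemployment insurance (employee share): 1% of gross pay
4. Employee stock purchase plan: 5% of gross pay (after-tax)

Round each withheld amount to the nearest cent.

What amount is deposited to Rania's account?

$2,470.12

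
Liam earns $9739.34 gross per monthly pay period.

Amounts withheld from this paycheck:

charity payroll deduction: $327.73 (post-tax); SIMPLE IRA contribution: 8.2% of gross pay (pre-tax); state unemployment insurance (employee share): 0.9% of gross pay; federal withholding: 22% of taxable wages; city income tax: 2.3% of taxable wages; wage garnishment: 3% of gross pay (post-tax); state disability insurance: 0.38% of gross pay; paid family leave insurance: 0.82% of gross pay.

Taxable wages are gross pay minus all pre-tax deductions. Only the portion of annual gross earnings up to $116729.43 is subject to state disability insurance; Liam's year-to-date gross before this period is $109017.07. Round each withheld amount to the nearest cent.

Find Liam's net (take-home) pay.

$5951.38

SIMPLE IRA contribution: $9739.34 × 0.082 = $798.63
Taxable wages = $9739.34 − $798.63 = $8940.71
City income tax: $8940.71 × 0.023 = $205.64
Federal withholding: $8940.71 × 0.22 = $1966.96
State unemployment insurance (employee share): $9739.34 × 0.009 = $87.65
Paid family leave insurance: $9739.34 × 0.0082 = $79.86
State disability insurance: only $116729.43 − $109017.07 = $7712.36 of this check is subject → $7712.36 × 0.0038 = $29.31
Wage garnishment: $9739.34 × 0.03 = $292.18
Charity payroll deduction: $327.73
Total deductions = $798.63 + $205.64 + $1966.96 + $87.65 + $79.86 + $29.31 + $292.18 + $327.73 = $3787.96
Net pay = $9739.34 − $3787.96 = $5951.38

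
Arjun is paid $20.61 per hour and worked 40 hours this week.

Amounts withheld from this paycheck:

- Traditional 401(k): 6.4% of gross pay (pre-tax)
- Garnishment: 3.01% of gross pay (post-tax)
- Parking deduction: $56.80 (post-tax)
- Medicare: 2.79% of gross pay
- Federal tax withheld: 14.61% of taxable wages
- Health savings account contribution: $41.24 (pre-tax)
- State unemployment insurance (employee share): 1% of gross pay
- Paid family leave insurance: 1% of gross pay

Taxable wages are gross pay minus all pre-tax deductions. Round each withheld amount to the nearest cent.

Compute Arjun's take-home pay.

Gross pay: 40 × $20.61 = $824.40
Traditional 401(k): $824.40 × 0.064 = $52.76
Health savings account contribution: $41.24
Pre-tax total = $52.76 + $41.24 = $94.00
Taxable wages = $824.40 − $94.00 = $730.40
Federal tax withheld: $730.40 × 0.1461 = $106.71
State unemployment insurance (employee share): $824.40 × 0.01 = $8.24
Medicare: $824.40 × 0.0279 = $23.00
Paid family leave insurance: $824.40 × 0.01 = $8.24
Garnishment: $824.40 × 0.0301 = $24.81
Parking deduction: $56.80
Total deductions = $52.76 + $41.24 + $106.71 + $8.24 + $23.00 + $8.24 + $24.81 + $56.80 = $321.80
Net pay = $824.40 − $321.80 = $502.60

$502.60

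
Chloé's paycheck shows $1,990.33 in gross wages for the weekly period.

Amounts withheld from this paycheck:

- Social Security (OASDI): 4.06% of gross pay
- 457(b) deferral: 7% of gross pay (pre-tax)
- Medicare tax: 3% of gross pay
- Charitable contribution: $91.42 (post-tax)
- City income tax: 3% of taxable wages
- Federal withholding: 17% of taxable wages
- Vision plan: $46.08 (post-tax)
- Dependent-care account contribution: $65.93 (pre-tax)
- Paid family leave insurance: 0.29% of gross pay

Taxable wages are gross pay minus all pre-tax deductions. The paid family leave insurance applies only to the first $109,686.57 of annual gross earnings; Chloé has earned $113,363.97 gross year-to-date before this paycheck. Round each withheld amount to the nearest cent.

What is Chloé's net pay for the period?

Dependent-care account contribution: $65.93
457(b) deferral: $1,990.33 × 0.07 = $139.32
Pre-tax total = $65.93 + $139.32 = $205.25
Taxable wages = $1,990.33 − $205.25 = $1,785.08
Federal withholding: $1,785.08 × 0.17 = $303.46
City income tax: $1,785.08 × 0.03 = $53.55
Medicare tax: $1,990.33 × 0.03 = $59.71
Social Security (OASDI): $1,990.33 × 0.0406 = $80.81
Paid family leave insurance: annual cap $109,686.57 already reached (YTD $113,363.97), so $0.00
Charitable contribution: $91.42
Vision plan: $46.08
Total deductions = $65.93 + $139.32 + $303.46 + $53.55 + $59.71 + $80.81 + $0.00 + $91.42 + $46.08 = $840.28
Net pay = $1,990.33 − $840.28 = $1,150.05

$1,150.05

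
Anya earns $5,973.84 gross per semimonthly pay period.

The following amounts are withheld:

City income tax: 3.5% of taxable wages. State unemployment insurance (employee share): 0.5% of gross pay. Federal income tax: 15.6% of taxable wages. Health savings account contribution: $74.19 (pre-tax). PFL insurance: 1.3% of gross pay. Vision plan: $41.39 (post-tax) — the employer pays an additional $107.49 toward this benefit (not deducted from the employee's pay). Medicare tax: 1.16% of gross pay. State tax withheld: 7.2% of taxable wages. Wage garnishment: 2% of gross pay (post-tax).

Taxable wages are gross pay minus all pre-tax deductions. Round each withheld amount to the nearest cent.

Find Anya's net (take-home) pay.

Health savings account contribution: $74.19
Taxable wages = $5,973.84 − $74.19 = $5,899.65
State tax withheld: $5,899.65 × 0.072 = $424.77
Federal income tax: $5,899.65 × 0.156 = $920.35
City income tax: $5,899.65 × 0.035 = $206.49
Medicare tax: $5,973.84 × 0.0116 = $69.30
State unemployment insurance (employee share): $5,973.84 × 0.005 = $29.87
PFL insurance: $5,973.84 × 0.013 = $77.66
Wage garnishment: $5,973.84 × 0.02 = $119.48
Vision plan: $41.39
(Employer's $107.49 toward vision plan is not withheld from the employee.)
Total deductions = $74.19 + $424.77 + $920.35 + $206.49 + $69.30 + $29.87 + $77.66 + $119.48 + $41.39 = $1,963.50
Net pay = $5,973.84 − $1,963.50 = $4,010.34

$4,010.34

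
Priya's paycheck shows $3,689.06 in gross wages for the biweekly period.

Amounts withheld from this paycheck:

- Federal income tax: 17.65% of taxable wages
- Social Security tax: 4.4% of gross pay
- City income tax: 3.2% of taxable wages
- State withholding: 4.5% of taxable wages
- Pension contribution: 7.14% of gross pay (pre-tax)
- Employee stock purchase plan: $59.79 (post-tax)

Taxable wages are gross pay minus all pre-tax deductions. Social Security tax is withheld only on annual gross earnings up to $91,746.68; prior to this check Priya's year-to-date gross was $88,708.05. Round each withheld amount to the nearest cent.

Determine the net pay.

$2,363.77

Pension contribution: $3,689.06 × 0.0714 = $263.40
Taxable wages = $3,689.06 − $263.40 = $3,425.66
Federal income tax: $3,425.66 × 0.1765 = $604.63
State withholding: $3,425.66 × 0.045 = $154.15
City income tax: $3,425.66 × 0.032 = $109.62
Social Security tax: only $91,746.68 − $88,708.05 = $3,038.63 of this check is subject → $3,038.63 × 0.044 = $133.70
Employee stock purchase plan: $59.79
Total deductions = $263.40 + $604.63 + $154.15 + $109.62 + $133.70 + $59.79 = $1,325.29
Net pay = $3,689.06 − $1,325.29 = $2,363.77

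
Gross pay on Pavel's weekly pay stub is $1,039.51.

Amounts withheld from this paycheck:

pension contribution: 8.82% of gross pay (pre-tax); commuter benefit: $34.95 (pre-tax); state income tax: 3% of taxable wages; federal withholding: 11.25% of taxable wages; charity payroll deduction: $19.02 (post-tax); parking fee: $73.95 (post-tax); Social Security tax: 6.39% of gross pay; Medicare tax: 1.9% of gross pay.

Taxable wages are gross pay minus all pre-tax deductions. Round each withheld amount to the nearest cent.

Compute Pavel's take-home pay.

$603.65

Commuter benefit: $34.95
Pension contribution: $1,039.51 × 0.0882 = $91.68
Pre-tax total = $34.95 + $91.68 = $126.63
Taxable wages = $1,039.51 − $126.63 = $912.88
State income tax: $912.88 × 0.03 = $27.39
Federal withholding: $912.88 × 0.1125 = $102.70
Medicare tax: $1,039.51 × 0.019 = $19.75
Social Security tax: $1,039.51 × 0.0639 = $66.42
Charity payroll deduction: $19.02
Parking fee: $73.95
Total deductions = $34.95 + $91.68 + $27.39 + $102.70 + $19.75 + $66.42 + $19.02 + $73.95 = $435.86
Net pay = $1,039.51 − $435.86 = $603.65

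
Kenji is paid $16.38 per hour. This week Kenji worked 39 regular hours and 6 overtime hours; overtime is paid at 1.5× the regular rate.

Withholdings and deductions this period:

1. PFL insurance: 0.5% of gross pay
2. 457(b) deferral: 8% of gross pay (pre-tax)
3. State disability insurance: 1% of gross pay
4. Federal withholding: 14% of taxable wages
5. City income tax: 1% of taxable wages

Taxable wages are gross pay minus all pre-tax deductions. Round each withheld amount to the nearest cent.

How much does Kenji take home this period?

$603.05

Regular pay: 39 × $16.38 = $638.82
Overtime pay: 6 × $16.38 × 1.5 = $147.42
Gross pay = $638.82 + $147.42 = $786.24
457(b) deferral: $786.24 × 0.08 = $62.90
Taxable wages = $786.24 − $62.90 = $723.34
City income tax: $723.34 × 0.01 = $7.23
Federal withholding: $723.34 × 0.14 = $101.27
PFL insurance: $786.24 × 0.005 = $3.93
State disability insurance: $786.24 × 0.01 = $7.86
Total deductions = $62.90 + $7.23 + $101.27 + $3.93 + $7.86 = $183.19
Net pay = $786.24 − $183.19 = $603.05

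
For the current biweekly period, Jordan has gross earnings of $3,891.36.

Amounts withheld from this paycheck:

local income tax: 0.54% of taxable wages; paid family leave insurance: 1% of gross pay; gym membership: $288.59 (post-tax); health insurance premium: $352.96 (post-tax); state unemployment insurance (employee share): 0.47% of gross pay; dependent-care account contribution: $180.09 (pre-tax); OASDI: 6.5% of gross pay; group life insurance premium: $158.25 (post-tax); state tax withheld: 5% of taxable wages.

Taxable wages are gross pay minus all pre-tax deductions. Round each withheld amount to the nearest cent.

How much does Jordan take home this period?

Dependent-care account contribution: $180.09
Taxable wages = $3,891.36 − $180.09 = $3,711.27
State tax withheld: $3,711.27 × 0.05 = $185.56
Local income tax: $3,711.27 × 0.0054 = $20.04
State unemployment insurance (employee share): $3,891.36 × 0.0047 = $18.29
Paid family leave insurance: $3,891.36 × 0.01 = $38.91
OASDI: $3,891.36 × 0.065 = $252.94
Gym membership: $288.59
Group life insurance premium: $158.25
Health insurance premium: $352.96
Total deductions = $180.09 + $185.56 + $20.04 + $18.29 + $38.91 + $252.94 + $288.59 + $158.25 + $352.96 = $1,495.63
Net pay = $3,891.36 − $1,495.63 = $2,395.73

$2,395.73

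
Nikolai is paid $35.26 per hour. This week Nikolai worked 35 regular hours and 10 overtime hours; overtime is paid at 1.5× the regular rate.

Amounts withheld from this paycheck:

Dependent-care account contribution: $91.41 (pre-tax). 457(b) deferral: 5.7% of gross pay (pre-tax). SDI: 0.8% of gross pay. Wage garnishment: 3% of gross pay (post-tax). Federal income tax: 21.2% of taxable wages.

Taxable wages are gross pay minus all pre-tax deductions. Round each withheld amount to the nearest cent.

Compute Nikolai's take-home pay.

$1,171.04

Regular pay: 35 × $35.26 = $1,234.10
Overtime pay: 10 × $35.26 × 1.5 = $528.90
Gross pay = $1,234.10 + $528.90 = $1,763.00
457(b) deferral: $1,763.00 × 0.057 = $100.49
Dependent-care account contribution: $91.41
Pre-tax total = $100.49 + $91.41 = $191.90
Taxable wages = $1,763.00 − $191.90 = $1,571.10
Federal income tax: $1,571.10 × 0.212 = $333.07
SDI: $1,763.00 × 0.008 = $14.10
Wage garnishment: $1,763.00 × 0.03 = $52.89
Total deductions = $100.49 + $91.41 + $333.07 + $14.10 + $52.89 = $591.96
Net pay = $1,763.00 − $591.96 = $1,171.04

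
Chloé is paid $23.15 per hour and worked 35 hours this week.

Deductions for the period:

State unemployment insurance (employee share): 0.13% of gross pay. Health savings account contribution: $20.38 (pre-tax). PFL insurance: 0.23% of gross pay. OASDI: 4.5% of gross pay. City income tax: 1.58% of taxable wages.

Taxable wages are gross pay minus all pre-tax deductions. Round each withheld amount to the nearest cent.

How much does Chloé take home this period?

Gross pay: 35 × $23.15 = $810.25
Health savings account contribution: $20.38
Taxable wages = $810.25 − $20.38 = $789.87
City income tax: $789.87 × 0.0158 = $12.48
PFL insurance: $810.25 × 0.0023 = $1.86
State unemployment insurance (employee share): $810.25 × 0.0013 = $1.05
OASDI: $810.25 × 0.045 = $36.46
Total deductions = $20.38 + $12.48 + $1.86 + $1.05 + $36.46 = $72.23
Net pay = $810.25 − $72.23 = $738.02

$738.02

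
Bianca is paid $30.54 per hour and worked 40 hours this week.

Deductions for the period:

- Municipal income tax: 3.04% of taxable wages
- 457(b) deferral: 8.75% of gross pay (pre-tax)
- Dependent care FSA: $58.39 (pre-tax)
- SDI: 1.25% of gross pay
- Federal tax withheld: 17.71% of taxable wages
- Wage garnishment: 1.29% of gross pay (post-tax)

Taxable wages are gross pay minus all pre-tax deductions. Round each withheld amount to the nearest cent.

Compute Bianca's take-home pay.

$806.11

Gross pay: 40 × $30.54 = $1,221.60
Dependent care FSA: $58.39
457(b) deferral: $1,221.60 × 0.0875 = $106.89
Pre-tax total = $58.39 + $106.89 = $165.28
Taxable wages = $1,221.60 − $165.28 = $1,056.32
Municipal income tax: $1,056.32 × 0.0304 = $32.11
Federal tax withheld: $1,056.32 × 0.1771 = $187.07
SDI: $1,221.60 × 0.0125 = $15.27
Wage garnishment: $1,221.60 × 0.0129 = $15.76
Total deductions = $58.39 + $106.89 + $32.11 + $187.07 + $15.27 + $15.76 = $415.49
Net pay = $1,221.60 − $415.49 = $806.11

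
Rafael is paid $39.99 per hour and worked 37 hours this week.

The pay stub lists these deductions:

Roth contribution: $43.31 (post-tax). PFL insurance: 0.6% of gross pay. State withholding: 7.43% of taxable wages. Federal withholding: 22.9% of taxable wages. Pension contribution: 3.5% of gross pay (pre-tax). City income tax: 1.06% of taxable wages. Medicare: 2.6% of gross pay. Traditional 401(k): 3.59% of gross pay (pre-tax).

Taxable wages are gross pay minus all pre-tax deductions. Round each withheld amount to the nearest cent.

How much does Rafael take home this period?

$852.54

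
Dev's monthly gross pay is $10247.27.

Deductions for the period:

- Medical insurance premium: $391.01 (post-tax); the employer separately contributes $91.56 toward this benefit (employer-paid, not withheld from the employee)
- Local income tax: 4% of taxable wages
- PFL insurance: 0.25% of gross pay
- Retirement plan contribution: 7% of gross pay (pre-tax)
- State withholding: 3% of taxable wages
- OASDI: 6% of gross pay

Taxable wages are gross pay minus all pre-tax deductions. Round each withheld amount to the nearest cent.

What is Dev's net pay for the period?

Retirement plan contribution: $10247.27 × 0.07 = $717.31
Taxable wages = $10247.27 − $717.31 = $9529.96
State withholding: $9529.96 × 0.03 = $285.90
Local income tax: $9529.96 × 0.04 = $381.20
PFL insurance: $10247.27 × 0.0025 = $25.62
OASDI: $10247.27 × 0.06 = $614.84
Medical insurance premium: $391.01
(Employer's $91.56 toward medical insurance premium is not withheld from the employee.)
Total deductions = $717.31 + $285.90 + $381.20 + $25.62 + $614.84 + $391.01 = $2415.88
Net pay = $10247.27 − $2415.88 = $7831.39

$7831.39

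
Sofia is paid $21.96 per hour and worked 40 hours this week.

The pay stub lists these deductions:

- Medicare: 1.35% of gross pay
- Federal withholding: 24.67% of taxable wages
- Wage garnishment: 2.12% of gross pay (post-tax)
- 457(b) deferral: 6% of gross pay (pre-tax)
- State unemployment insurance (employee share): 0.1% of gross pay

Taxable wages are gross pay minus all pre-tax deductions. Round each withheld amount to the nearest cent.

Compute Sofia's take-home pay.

$590.64

Gross pay: 40 × $21.96 = $878.40
457(b) deferral: $878.40 × 0.06 = $52.70
Taxable wages = $878.40 − $52.70 = $825.70
Federal withholding: $825.70 × 0.2467 = $203.70
Medicare: $878.40 × 0.0135 = $11.86
State unemployment insurance (employee share): $878.40 × 0.001 = $0.88
Wage garnishment: $878.40 × 0.0212 = $18.62
Total deductions = $52.70 + $203.70 + $11.86 + $0.88 + $18.62 = $287.76
Net pay = $878.40 − $287.76 = $590.64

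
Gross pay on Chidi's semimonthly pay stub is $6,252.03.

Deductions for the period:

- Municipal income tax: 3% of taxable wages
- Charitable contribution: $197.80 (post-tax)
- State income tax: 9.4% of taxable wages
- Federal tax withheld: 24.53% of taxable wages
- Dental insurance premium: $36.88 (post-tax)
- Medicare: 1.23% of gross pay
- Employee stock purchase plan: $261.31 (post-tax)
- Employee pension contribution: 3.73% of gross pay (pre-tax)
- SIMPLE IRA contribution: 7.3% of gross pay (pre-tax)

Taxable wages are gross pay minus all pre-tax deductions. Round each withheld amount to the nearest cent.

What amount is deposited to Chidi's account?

SIMPLE IRA contribution: $6,252.03 × 0.073 = $456.40
Employee pension contribution: $6,252.03 × 0.0373 = $233.20
Pre-tax total = $456.40 + $233.20 = $689.60
Taxable wages = $6,252.03 − $689.60 = $5,562.43
Federal tax withheld: $5,562.43 × 0.2453 = $1,364.46
State income tax: $5,562.43 × 0.094 = $522.87
Municipal income tax: $5,562.43 × 0.03 = $166.87
Medicare: $6,252.03 × 0.0123 = $76.90
Charitable contribution: $197.80
Employee stock purchase plan: $261.31
Dental insurance premium: $36.88
Total deductions = $456.40 + $233.20 + $1,364.46 + $522.87 + $166.87 + $76.90 + $197.80 + $261.31 + $36.88 = $3,316.69
Net pay = $6,252.03 − $3,316.69 = $2,935.34

$2,935.34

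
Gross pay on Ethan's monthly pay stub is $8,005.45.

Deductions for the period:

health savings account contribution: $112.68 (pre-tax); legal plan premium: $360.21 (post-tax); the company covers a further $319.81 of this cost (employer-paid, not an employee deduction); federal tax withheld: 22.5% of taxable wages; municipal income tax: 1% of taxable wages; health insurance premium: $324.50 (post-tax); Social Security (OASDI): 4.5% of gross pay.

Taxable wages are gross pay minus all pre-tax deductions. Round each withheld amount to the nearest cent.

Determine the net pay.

$4,993.01

Health savings account contribution: $112.68
Taxable wages = $8,005.45 − $112.68 = $7,892.77
Federal tax withheld: $7,892.77 × 0.225 = $1,775.87
Municipal income tax: $7,892.77 × 0.01 = $78.93
Social Security (OASDI): $8,005.45 × 0.045 = $360.25
Legal plan premium: $360.21
Health insurance premium: $324.50
(Employer's $319.81 toward legal plan premium is not withheld from the employee.)
Total deductions = $112.68 + $1,775.87 + $78.93 + $360.25 + $360.21 + $324.50 = $3,012.44
Net pay = $8,005.45 − $3,012.44 = $4,993.01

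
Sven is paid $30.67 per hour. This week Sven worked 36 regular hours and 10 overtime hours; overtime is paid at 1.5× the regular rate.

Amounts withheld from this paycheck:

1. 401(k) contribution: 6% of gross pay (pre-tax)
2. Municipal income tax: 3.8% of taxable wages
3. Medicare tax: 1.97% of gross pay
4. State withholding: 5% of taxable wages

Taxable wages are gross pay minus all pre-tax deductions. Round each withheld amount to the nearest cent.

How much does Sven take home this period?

Regular pay: 36 × $30.67 = $1104.12
Overtime pay: 10 × $30.67 × 1.5 = $460.05
Gross pay = $1104.12 + $460.05 = $1564.17
401(k) contribution: $1564.17 × 0.06 = $93.85
Taxable wages = $1564.17 − $93.85 = $1470.32
State withholding: $1470.32 × 0.05 = $73.52
Municipal income tax: $1470.32 × 0.038 = $55.87
Medicare tax: $1564.17 × 0.0197 = $30.81
Total deductions = $93.85 + $73.52 + $55.87 + $30.81 = $254.05
Net pay = $1564.17 − $254.05 = $1310.12

$1310.12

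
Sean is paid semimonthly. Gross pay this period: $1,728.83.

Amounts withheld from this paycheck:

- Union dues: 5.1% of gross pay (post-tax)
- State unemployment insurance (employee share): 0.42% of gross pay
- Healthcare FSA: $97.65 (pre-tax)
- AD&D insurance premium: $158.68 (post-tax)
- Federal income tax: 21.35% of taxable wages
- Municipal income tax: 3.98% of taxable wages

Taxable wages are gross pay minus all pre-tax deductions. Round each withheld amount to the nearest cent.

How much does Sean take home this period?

$963.89

Healthcare FSA: $97.65
Taxable wages = $1,728.83 − $97.65 = $1,631.18
Municipal income tax: $1,631.18 × 0.0398 = $64.92
Federal income tax: $1,631.18 × 0.2135 = $348.26
State unemployment insurance (employee share): $1,728.83 × 0.0042 = $7.26
Union dues: $1,728.83 × 0.051 = $88.17
AD&D insurance premium: $158.68
Total deductions = $97.65 + $64.92 + $348.26 + $7.26 + $88.17 + $158.68 = $764.94
Net pay = $1,728.83 − $764.94 = $963.89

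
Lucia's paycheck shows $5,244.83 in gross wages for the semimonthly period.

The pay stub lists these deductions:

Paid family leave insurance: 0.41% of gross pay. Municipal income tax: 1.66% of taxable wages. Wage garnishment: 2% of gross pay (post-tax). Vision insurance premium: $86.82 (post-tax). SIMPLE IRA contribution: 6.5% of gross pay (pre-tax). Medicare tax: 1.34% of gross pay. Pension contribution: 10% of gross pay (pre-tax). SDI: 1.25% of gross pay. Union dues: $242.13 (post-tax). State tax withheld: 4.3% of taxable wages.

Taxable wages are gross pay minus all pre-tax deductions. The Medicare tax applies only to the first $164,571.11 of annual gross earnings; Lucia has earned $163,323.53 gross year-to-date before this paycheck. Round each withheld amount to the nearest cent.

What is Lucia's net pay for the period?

Pension contribution: $5,244.83 × 0.1 = $524.48
SIMPLE IRA contribution: $5,244.83 × 0.065 = $340.91
Pre-tax total = $524.48 + $340.91 = $865.39
Taxable wages = $5,244.83 − $865.39 = $4,379.44
State tax withheld: $4,379.44 × 0.043 = $188.32
Municipal income tax: $4,379.44 × 0.0166 = $72.70
Paid family leave insurance: $5,244.83 × 0.0041 = $21.50
Medicare tax: only $164,571.11 − $163,323.53 = $1,247.58 of this check is subject → $1,247.58 × 0.0134 = $16.72
SDI: $5,244.83 × 0.0125 = $65.56
Vision insurance premium: $86.82
Wage garnishment: $5,244.83 × 0.02 = $104.90
Union dues: $242.13
Total deductions = $524.48 + $340.91 + $188.32 + $72.70 + $21.50 + $16.72 + $65.56 + $86.82 + $104.90 + $242.13 = $1,664.04
Net pay = $5,244.83 − $1,664.04 = $3,580.79

$3,580.79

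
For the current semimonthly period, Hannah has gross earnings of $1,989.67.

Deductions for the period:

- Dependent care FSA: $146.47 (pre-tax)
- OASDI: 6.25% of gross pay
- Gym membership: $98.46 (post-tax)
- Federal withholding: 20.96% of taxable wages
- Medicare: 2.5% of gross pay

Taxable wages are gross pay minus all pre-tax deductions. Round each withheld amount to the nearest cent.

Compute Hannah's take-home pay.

Dependent care FSA: $146.47
Taxable wages = $1,989.67 − $146.47 = $1,843.20
Federal withholding: $1,843.20 × 0.2096 = $386.33
Medicare: $1,989.67 × 0.025 = $49.74
OASDI: $1,989.67 × 0.0625 = $124.35
Gym membership: $98.46
Total deductions = $146.47 + $386.33 + $49.74 + $124.35 + $98.46 = $805.35
Net pay = $1,989.67 − $805.35 = $1,184.32

$1,184.32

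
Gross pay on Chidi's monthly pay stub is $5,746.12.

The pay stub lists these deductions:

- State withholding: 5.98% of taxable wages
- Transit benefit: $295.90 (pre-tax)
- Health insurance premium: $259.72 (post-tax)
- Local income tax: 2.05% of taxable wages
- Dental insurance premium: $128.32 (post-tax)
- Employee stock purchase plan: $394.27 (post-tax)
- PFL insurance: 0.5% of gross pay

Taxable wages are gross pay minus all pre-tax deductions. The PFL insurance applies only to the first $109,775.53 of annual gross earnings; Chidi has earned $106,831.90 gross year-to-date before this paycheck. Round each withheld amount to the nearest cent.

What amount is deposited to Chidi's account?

$4,215.54

Transit benefit: $295.90
Taxable wages = $5,746.12 − $295.90 = $5,450.22
State withholding: $5,450.22 × 0.0598 = $325.92
Local income tax: $5,450.22 × 0.0205 = $111.73
PFL insurance: only $109,775.53 − $106,831.90 = $2,943.63 of this check is subject → $2,943.63 × 0.005 = $14.72
Health insurance premium: $259.72
Employee stock purchase plan: $394.27
Dental insurance premium: $128.32
Total deductions = $295.90 + $325.92 + $111.73 + $14.72 + $259.72 + $394.27 + $128.32 = $1,530.58
Net pay = $5,746.12 − $1,530.58 = $4,215.54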